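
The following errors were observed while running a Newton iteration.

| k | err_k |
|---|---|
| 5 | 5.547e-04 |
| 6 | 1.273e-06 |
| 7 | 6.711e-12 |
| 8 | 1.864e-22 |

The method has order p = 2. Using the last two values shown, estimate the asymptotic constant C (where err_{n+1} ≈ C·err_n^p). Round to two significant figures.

C ≈ err_8 / err_7^2
  = 1.864e-22 / (6.711e-12)^2
  = 1.864e-22 / 4.50375e-23 ≈ 4.1388

4.1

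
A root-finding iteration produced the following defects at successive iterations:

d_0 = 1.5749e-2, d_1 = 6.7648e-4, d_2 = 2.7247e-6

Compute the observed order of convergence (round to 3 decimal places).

1.752

p ≈ ln(d_2/d_1) / ln(d_1/d_0)
  = ln(2.7247e-6/6.7648e-4) / ln(6.7648e-4/1.5749e-2)
  = ln(0.00402776) / ln(0.0429538)
  = -5.514545 / -3.147630 ≈ 1.751967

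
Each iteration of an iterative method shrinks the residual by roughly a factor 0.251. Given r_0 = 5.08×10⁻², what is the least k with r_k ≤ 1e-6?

After k steps, r_k ≈ 5.08×10⁻²·0.251^k.
Need 0.251^k ≤ 1e-6/5.08×10⁻² = 1.9685e-05.
k ≥ ln(1.9685e-05)/ln(0.251) = -10.8357/-1.38230 = 7.839.
Smallest integer k = 8.

8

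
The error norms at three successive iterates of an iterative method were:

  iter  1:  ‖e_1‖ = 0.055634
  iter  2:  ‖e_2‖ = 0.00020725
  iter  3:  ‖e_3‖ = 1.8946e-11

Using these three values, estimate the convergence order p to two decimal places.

p ≈ ln(‖e_3‖/‖e_2‖) / ln(‖e_2‖/‖e_1‖)
  = ln(1.8946e-11/0.00020725) / ln(0.00020725/0.055634)
  = ln(9.14162e-08) / ln(0.00372524)
  = -16.20784 / -5.59262 ≈ 2.89808

2.90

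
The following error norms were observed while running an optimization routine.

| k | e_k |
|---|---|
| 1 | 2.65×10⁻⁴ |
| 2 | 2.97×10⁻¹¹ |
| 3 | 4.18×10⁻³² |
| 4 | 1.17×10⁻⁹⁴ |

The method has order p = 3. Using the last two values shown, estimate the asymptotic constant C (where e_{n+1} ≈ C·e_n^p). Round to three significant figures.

1.60

C ≈ e_4 / e_3^3
  = 1.17×10⁻⁹⁴ / (4.18×10⁻³²)^3
  = 1.17×10⁻⁹⁴ / 7.30346e-95 ≈ 1.602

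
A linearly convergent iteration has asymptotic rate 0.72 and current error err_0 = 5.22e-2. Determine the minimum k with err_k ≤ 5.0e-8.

After k steps, err_k ≈ 5.22e-2·0.72^k.
Need 0.72^k ≤ 5.0e-8/5.22e-2 = 9.57854e-07.
k ≥ ln(9.57854e-07)/ln(0.72) = -13.8586/-0.32850 = 42.188.
Smallest integer k = 43.

43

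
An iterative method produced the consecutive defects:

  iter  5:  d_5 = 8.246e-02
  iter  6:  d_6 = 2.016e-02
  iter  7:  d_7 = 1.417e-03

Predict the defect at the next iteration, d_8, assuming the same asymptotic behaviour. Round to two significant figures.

9.5e-6

First estimate the order: p ≈ ln(d_7/d_6) / ln(d_6/d_5) = ln(1.417e-03/2.016e-02)/ln(2.016e-02/8.246e-02) = ln(0.0702877)/ln(0.244482) ≈ 1.8849.
Then d_8 ≈ d_7·(d_7/d_6)^p = 1.417e-03·(0.0702877)^1.8849 = 1.417e-03·0.0067063 ≈ 9.503e-06.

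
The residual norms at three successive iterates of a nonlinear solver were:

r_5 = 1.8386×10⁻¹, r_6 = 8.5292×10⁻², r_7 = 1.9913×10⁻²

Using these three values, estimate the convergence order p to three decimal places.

p ≈ ln(r_7/r_6) / ln(r_6/r_5)
  = ln(1.9913×10⁻²/8.5292×10⁻²) / ln(8.5292×10⁻²/1.8386×10⁻¹)
  = ln(0.233469) / ln(0.463896)
  = -1.454706 / -0.768095 ≈ 1.893914

1.894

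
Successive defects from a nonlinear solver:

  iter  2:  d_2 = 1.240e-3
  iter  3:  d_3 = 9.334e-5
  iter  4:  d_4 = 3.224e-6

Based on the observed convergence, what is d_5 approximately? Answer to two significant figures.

4.0e-8

First estimate the order: p ≈ ln(d_4/d_3) / ln(d_3/d_2) = ln(3.224e-6/9.334e-5)/ln(9.334e-5/1.240e-3) = ln(0.0345404)/ln(0.0752742) ≈ 1.3012.
Then d_5 ≈ d_4·(d_4/d_3)^p = 3.224e-6·(0.0345404)^1.3012 = 3.224e-6·0.0125335 ≈ 4.041e-08.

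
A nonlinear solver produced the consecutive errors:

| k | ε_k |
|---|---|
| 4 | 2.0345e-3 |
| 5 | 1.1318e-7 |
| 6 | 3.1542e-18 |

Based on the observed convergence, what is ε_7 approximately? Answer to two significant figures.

First estimate the order: p ≈ ln(ε_6/ε_5) / ln(ε_5/ε_4) = ln(3.1542e-18/1.1318e-7)/ln(1.1318e-7/2.0345e-3) = ln(2.78689e-11)/ln(5.56304e-05) ≈ 2.4808.
Then ε_7 ≈ ε_6·(ε_6/ε_5)^p = 3.1542e-18·(2.78689e-11)^2.4808 = 3.1542e-18·6.53813e-27 ≈ 2.062e-44.

2.1e-44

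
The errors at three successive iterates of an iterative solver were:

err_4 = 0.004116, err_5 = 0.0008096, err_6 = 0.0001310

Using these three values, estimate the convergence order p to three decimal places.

p ≈ ln(err_6/err_5) / ln(err_5/err_4)
  = ln(0.0001310/0.0008096) / ln(0.0008096/0.004116)
  = ln(0.161808) / ln(0.196696)
  = -1.821345 / -1.626096 ≈ 1.120072

1.120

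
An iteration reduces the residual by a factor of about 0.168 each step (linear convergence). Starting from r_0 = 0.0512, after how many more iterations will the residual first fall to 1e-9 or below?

10

After k steps, r_k ≈ 0.0512·0.168^k.
Need 0.168^k ≤ 1e-9/0.0512 = 1.95313e-08.
k ≥ ln(1.95313e-08)/ln(0.168) = -17.7512/-1.78379 = 9.951.
Smallest integer k = 10.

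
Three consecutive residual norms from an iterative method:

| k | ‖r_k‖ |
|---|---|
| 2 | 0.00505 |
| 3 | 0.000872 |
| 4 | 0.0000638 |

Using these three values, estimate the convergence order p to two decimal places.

p ≈ ln(‖r_4‖/‖r_3‖) / ln(‖r_3‖/‖r_2‖)
  = ln(0.0000638/0.000872) / ln(0.000872/0.00505)
  = ln(0.0731651) / ln(0.172673)
  = -2.61504 / -1.75636 ≈ 1.48890

1.49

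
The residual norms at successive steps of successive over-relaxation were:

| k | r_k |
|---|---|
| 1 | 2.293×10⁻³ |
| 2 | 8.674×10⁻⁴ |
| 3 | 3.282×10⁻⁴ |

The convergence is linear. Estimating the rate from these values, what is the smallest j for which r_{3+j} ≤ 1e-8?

Rate ρ ≈ r_3/r_2 = 3.282×10⁻⁴/8.674×10⁻⁴ = 0.3784.
After j more steps, r_{3+j} ≈ 3.282×10⁻⁴·ρ^j; need ρ^j ≤ 1e-8/3.282×10⁻⁴ = 3.04692e-05.
j ≥ ln(3.04692e-05)/ln(0.3784) = -10.3988/-0.97180 = 10.701.
So 11 more iterations are needed.

11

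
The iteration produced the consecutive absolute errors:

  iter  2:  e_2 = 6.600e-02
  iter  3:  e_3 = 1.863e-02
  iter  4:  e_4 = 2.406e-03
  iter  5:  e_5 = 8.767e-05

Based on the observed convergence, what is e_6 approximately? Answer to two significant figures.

First estimate the order: p ≈ ln(e_5/e_4) / ln(e_4/e_3) = ln(8.767e-05/2.406e-03)/ln(2.406e-03/1.863e-02) = ln(0.0364381)/ln(0.129147) ≈ 1.6182.
Then e_6 ≈ e_5·(e_5/e_4)^p = 8.767e-05·(0.0364381)^1.6182 = 8.767e-05·0.00470229 ≈ 4.122e-07.

4.1e-7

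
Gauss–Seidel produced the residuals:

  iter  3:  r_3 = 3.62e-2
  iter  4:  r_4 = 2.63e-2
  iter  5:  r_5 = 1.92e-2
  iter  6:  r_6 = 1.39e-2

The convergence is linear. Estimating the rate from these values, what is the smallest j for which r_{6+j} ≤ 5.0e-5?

Rate ρ ≈ r_6/r_5 = 1.39e-2/1.92e-2 = 0.7240.
After j more steps, r_{6+j} ≈ 1.39e-2·ρ^j; need ρ^j ≤ 5.0e-5/1.39e-2 = 0.00359712.
j ≥ ln(0.00359712)/ln(0.7240) = -5.6276/-0.32296 = 17.425.
So 18 more iterations are needed.

18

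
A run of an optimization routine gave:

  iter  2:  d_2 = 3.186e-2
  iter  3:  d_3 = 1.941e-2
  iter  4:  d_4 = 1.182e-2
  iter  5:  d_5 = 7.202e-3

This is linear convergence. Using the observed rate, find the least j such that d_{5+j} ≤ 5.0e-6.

15

Rate ρ ≈ d_5/d_4 = 7.202e-3/1.182e-2 = 0.6093.
After j more steps, d_{5+j} ≈ 7.202e-3·ρ^j; need ρ^j ≤ 5.0e-6/7.202e-3 = 0.000694252.
j ≥ ln(0.000694252)/ln(0.6093) = -7.2727/-0.49544 = 14.679.
So 15 more iterations are needed.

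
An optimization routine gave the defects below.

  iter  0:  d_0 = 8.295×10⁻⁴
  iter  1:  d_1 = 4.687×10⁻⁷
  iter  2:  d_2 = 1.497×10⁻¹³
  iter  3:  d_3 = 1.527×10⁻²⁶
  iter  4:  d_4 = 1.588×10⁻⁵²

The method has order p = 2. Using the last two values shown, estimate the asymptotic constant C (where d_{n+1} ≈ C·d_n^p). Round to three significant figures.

C ≈ d_4 / d_3^2
  = 1.588×10⁻⁵² / (1.527×10⁻²⁶)^2
  = 1.588×10⁻⁵² / 2.33173e-52 ≈ 0.68104

0.681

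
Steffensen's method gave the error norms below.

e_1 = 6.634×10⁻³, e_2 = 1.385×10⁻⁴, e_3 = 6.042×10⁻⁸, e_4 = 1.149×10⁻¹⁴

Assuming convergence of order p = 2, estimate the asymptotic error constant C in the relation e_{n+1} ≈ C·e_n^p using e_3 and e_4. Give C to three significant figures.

3.15

C ≈ e_4 / e_3^2
  = 1.149×10⁻¹⁴ / (6.042×10⁻⁸)^2
  = 1.149×10⁻¹⁴ / 3.65058e-15 ≈ 3.1474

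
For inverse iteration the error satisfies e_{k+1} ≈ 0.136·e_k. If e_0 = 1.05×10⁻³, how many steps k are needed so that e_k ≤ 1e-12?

After k steps, e_k ≈ 1.05×10⁻³·0.136^k.
Need 0.136^k ≤ 1e-12/1.05×10⁻³ = 9.52381e-10.
k ≥ ln(9.52381e-10)/ln(0.136) = -20.7721/-1.99510 = 10.412.
Smallest integer k = 11.

11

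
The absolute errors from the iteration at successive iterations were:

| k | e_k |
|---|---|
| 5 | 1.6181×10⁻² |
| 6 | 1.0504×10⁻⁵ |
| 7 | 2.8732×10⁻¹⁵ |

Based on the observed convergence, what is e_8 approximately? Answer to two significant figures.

5.9e-44

First estimate the order: p ≈ ln(e_7/e_6) / ln(e_6/e_5) = ln(2.8732×10⁻¹⁵/1.0504×10⁻⁵)/ln(1.0504×10⁻⁵/1.6181×10⁻²) = ln(2.73534e-10)/ln(0.000649156) ≈ 3.0000.
Then e_8 ≈ e_7·(e_7/e_6)^p = 2.8732×10⁻¹⁵·(2.73534e-10)^3.0000 = 2.8732×10⁻¹⁵·2.0466e-29 ≈ 5.88e-44.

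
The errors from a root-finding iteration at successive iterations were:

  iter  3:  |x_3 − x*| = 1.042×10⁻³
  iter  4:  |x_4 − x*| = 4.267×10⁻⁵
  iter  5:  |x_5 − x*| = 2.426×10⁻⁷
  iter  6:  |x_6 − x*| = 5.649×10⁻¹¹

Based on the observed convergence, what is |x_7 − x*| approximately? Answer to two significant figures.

First estimate the order: p ≈ ln(|x_6 − x*|/|x_5 − x*|) / ln(|x_5 − x*|/|x_4 − x*|) = ln(5.649×10⁻¹¹/2.426×10⁻⁷)/ln(2.426×10⁻⁷/4.267×10⁻⁵) = ln(0.000232852)/ln(0.00568549) ≈ 1.6181.
Then |x_7 − x*| ≈ |x_6 − x*|·(|x_6 − x*|/|x_5 − x*|)^p = 5.649×10⁻¹¹·(0.000232852)^1.6181 = 5.649×10⁻¹¹·1.32304e-06 ≈ 7.474e-17.

7.5e-17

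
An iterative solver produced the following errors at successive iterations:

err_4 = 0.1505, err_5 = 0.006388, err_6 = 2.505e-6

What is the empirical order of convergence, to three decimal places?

p ≈ ln(err_6/err_5) / ln(err_5/err_4)
  = ln(2.505e-6/0.006388) / ln(0.006388/0.1505)
  = ln(0.000392142) / ln(0.0424452)
  = -7.843887 / -3.159541 ≈ 2.482603

2.483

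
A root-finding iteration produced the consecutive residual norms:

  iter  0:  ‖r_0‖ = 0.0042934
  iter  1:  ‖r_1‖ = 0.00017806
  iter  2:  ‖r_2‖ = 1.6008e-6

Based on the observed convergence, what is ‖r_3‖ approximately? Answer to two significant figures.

1.5e-9

First estimate the order: p ≈ ln(‖r_2‖/‖r_1‖) / ln(‖r_1‖/‖r_0‖) = ln(1.6008e-6/0.00017806)/ln(0.00017806/0.0042934) = ln(0.00899023)/ln(0.041473) ≈ 1.4804.
Then ‖r_3‖ ≈ ‖r_2‖·(‖r_2‖/‖r_1‖)^p = 1.6008e-6·(0.00899023)^1.4804 = 1.6008e-6·0.000934894 ≈ 1.497e-09.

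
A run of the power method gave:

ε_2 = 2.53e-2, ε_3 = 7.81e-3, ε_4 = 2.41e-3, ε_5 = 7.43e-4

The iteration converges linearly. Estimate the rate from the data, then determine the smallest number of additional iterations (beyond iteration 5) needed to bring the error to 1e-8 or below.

10

Rate ρ ≈ ε_5/ε_4 = 7.43e-4/2.41e-3 = 0.3083.
After j more steps, ε_{5+j} ≈ 7.43e-4·ρ^j; need ρ^j ≤ 1e-8/7.43e-4 = 1.3459e-05.
j ≥ ln(1.3459e-05)/ln(0.3083) = -11.2159/-1.17668 = 9.532.
So 10 more iterations are needed.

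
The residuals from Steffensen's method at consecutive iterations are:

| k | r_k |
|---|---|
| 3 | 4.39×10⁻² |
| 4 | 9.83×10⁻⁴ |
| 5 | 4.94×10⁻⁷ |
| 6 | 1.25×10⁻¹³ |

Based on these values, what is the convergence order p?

Consecutive ratios: r_6/r_5 = 1.25×10⁻¹³/4.94×10⁻⁷ = 2.53036e-07, r_5/r_4 = 4.94×10⁻⁷/9.83×10⁻⁴ = 0.000502543.
p ≈ ln(2.53036e-07)/ln(0.000502543) = -15.1897/-7.5958 ≈ 2.00.
So the convergence is quadratic (order 2).

2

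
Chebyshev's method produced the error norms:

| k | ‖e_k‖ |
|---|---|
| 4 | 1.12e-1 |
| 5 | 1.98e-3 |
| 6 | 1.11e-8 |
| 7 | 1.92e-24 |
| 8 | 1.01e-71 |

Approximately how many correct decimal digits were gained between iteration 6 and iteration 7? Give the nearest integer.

Digits gained ≈ log₁₀(‖e_6‖/‖e_7‖) = log₁₀(1.11e-8/1.92e-24) = log₁₀(5.78125e+15) ≈ 15.762.

16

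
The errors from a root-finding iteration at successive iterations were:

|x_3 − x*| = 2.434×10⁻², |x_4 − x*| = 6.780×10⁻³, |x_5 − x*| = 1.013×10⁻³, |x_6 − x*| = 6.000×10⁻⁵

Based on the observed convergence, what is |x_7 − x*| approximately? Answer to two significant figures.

9.0e-7

First estimate the order: p ≈ ln(|x_6 − x*|/|x_5 − x*|) / ln(|x_5 − x*|/|x_4 − x*|) = ln(6.000×10⁻⁵/1.013×10⁻³)/ln(1.013×10⁻³/6.780×10⁻³) = ln(0.05923)/ln(0.14941) ≈ 1.4867.
Then |x_7 − x*| ≈ |x_6 − x*|·(|x_6 − x*|/|x_5 − x*|)^p = 6.000×10⁻⁵·(0.05923)^1.4867 = 6.000×10⁻⁵·0.0149671 ≈ 8.98e-07.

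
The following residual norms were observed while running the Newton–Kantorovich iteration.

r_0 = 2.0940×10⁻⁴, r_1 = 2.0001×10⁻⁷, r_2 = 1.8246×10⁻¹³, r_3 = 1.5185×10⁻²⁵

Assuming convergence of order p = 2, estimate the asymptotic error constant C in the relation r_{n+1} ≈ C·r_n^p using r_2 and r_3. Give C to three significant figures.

C ≈ r_3 / r_2^2
  = 1.5185×10⁻²⁵ / (1.8246×10⁻¹³)^2
  = 1.5185×10⁻²⁵ / 3.32917e-26 ≈ 4.5612

4.56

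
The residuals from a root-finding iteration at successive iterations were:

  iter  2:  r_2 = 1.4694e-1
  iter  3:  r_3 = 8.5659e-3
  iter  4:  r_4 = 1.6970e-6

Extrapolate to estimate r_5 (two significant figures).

1.3e-17

First estimate the order: p ≈ ln(r_4/r_3) / ln(r_3/r_2) = ln(1.6970e-6/8.5659e-3)/ln(8.5659e-3/1.4694e-1) = ln(0.000198111)/ln(0.0582952) ≈ 3.0000.
Then r_5 ≈ r_4·(r_4/r_3)^p = 1.6970e-6·(0.000198111)^3.0000 = 1.6970e-6·7.77545e-12 ≈ 1.319e-17.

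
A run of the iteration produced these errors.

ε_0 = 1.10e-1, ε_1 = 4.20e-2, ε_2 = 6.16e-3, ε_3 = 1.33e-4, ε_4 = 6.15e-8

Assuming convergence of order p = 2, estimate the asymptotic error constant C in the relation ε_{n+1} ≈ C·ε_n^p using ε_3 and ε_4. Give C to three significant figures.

3.48

C ≈ ε_4 / ε_3^2
  = 6.15e-8 / (1.33e-4)^2
  = 6.15e-8 / 1.7689e-08 ≈ 3.4767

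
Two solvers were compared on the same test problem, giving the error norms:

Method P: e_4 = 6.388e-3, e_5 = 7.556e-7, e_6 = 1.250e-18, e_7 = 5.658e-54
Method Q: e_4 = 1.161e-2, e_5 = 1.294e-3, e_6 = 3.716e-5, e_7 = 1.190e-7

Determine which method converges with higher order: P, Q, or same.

Method P: p ≈ ln(5.658e-54/1.250e-18)/ln(1.250e-18/7.556e-7) ≈ 3.00.
Method Q: p ≈ ln(1.190e-7/3.716e-5)/ln(3.716e-5/1.294e-3) ≈ 1.62.
Method P has the higher order (≈3.0 vs ≈1.6).

P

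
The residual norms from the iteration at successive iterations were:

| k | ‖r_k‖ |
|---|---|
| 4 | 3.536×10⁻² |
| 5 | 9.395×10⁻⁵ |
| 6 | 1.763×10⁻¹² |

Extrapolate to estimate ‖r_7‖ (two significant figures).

1.2e-35

First estimate the order: p ≈ ln(‖r_6‖/‖r_5‖) / ln(‖r_5‖/‖r_4‖) = ln(1.763×10⁻¹²/9.395×10⁻⁵)/ln(9.395×10⁻⁵/3.536×10⁻²) = ln(1.87653e-08)/ln(0.00265696) ≈ 2.9999.
Then ‖r_7‖ ≈ ‖r_6‖·(‖r_6‖/‖r_5‖)^p = 1.763×10⁻¹²·(1.87653e-08)^2.9999 = 1.763×10⁻¹²·6.61971e-24 ≈ 1.167e-35.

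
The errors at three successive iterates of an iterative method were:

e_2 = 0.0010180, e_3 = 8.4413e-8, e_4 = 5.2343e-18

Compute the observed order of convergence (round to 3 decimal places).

p ≈ ln(e_4/e_3) / ln(e_3/e_2)
  = ln(5.2343e-18/8.4413e-8) / ln(8.4413e-8/0.0010180)
  = ln(6.20082e-11) / ln(8.29204e-05)
  = -23.503754 / -9.397629 ≈ 2.501030

2.501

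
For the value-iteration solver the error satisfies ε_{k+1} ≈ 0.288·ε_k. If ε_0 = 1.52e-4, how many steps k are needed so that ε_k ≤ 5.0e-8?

7

After k steps, ε_k ≈ 1.52e-4·0.288^k.
Need 0.288^k ≤ 5.0e-8/1.52e-4 = 0.000328947.
k ≥ ln(0.000328947)/ln(0.288) = -8.0196/-1.24479 = 6.443.
Smallest integer k = 7.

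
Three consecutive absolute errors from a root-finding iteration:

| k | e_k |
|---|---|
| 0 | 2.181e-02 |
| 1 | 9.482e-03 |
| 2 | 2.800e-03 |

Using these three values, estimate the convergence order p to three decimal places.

1.464

p ≈ ln(e_2/e_1) / ln(e_1/e_0)
  = ln(2.800e-03/9.482e-03) / ln(9.482e-03/2.181e-02)
  = ln(0.295296) / ln(0.434755)
  = -1.219777 / -0.832973 ≈ 1.464366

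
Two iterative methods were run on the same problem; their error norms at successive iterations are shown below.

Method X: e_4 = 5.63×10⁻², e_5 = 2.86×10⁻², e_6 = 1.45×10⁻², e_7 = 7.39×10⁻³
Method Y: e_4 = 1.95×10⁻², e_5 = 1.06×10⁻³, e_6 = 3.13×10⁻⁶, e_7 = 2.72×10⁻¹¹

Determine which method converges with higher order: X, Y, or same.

Method X: p ≈ ln(7.39×10⁻³/1.45×10⁻²)/ln(1.45×10⁻²/2.86×10⁻²) ≈ 0.99.
Method Y: p ≈ ln(2.72×10⁻¹¹/3.13×10⁻⁶)/ln(3.13×10⁻⁶/1.06×10⁻³) ≈ 2.00.
Method Y has the higher order (≈2.0 vs ≈1.0).

Y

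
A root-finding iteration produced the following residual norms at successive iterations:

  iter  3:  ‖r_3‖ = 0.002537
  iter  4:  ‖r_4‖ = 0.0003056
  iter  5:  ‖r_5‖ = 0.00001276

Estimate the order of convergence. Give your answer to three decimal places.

p ≈ ln(‖r_5‖/‖r_4‖) / ln(‖r_4‖/‖r_3‖)
  = ln(0.00001276/0.0003056) / ln(0.0003056/0.002537)
  = ln(0.0417539) / ln(0.120457)
  = -3.175962 / -2.116462 ≈ 1.500600

1.501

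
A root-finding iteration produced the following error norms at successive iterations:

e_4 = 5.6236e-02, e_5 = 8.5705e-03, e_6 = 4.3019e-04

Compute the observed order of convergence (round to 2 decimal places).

p ≈ ln(e_6/e_5) / ln(e_5/e_4)
  = ln(4.3019e-04/8.5705e-03) / ln(8.5705e-03/5.6236e-02)
  = ln(0.0501943) / ln(0.152402)
  = -2.99185 / -1.88123 ≈ 1.59037

1.59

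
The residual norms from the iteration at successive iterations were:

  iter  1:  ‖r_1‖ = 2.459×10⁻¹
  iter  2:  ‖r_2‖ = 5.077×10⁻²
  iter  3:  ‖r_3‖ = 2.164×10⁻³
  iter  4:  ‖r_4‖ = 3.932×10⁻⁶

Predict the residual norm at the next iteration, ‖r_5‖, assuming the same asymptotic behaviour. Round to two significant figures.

First estimate the order: p ≈ ln(‖r_4‖/‖r_3‖) / ln(‖r_3‖/‖r_2‖) = ln(3.932×10⁻⁶/2.164×10⁻³)/ln(2.164×10⁻³/5.077×10⁻²) = ln(0.00181701)/ln(0.0426236) ≈ 2.0000.
Then ‖r_5‖ ≈ ‖r_4‖·(‖r_4‖/‖r_3‖)^p = 3.932×10⁻⁶·(0.00181701)^2.0000 = 3.932×10⁻⁶·3.30153e-06 ≈ 1.298e-11.

1.3e-11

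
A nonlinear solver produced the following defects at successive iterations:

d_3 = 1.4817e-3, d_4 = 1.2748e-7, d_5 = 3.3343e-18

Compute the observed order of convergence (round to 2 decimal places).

2.60

p ≈ ln(d_5/d_4) / ln(d_4/d_3)
  = ln(3.3343e-18/1.2748e-7) / ln(1.2748e-7/1.4817e-3)
  = ln(2.61555e-11) / ln(8.60363e-05)
  = -24.36696 / -9.36074 ≈ 2.60310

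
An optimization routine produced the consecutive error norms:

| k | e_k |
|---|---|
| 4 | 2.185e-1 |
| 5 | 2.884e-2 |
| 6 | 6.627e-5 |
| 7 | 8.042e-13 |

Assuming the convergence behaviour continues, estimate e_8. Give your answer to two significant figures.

1.4e-36

First estimate the order: p ≈ ln(e_7/e_6) / ln(e_6/e_5) = ln(8.042e-13/6.627e-5)/ln(6.627e-5/2.884e-2) = ln(1.21352e-08)/ln(0.00229785) ≈ 3.0000.
Then e_8 ≈ e_7·(e_7/e_6)^p = 8.042e-13·(1.21352e-08)^3.0000 = 8.042e-13·1.78707e-24 ≈ 1.437e-36.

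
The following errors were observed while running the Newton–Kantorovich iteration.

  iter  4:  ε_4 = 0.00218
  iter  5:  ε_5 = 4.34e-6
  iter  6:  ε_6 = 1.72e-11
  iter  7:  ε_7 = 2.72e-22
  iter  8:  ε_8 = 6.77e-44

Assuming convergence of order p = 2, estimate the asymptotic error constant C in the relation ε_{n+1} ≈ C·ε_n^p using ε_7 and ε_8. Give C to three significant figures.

C ≈ ε_8 / ε_7^2
  = 6.77e-44 / (2.72e-22)^2
  = 6.77e-44 / 7.3984e-44 ≈ 0.91506

0.915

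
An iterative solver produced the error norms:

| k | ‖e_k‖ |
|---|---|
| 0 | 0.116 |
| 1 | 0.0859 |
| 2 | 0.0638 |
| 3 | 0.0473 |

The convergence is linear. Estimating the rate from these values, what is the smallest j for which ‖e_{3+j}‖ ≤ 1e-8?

52

Rate ρ ≈ ‖e_3‖/‖e_2‖ = 0.0473/0.0638 = 0.7414.
After j more steps, ‖e_{3+j}‖ ≈ 0.0473·ρ^j; need ρ^j ≤ 1e-8/0.0473 = 2.11416e-07.
j ≥ ln(2.11416e-07)/ln(0.7414) = -15.3694/-0.29921 = 51.367.
So 52 more iterations are needed.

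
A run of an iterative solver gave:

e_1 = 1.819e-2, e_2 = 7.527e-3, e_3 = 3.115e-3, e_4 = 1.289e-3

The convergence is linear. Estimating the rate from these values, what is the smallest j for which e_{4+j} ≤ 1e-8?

Rate ρ ≈ e_4/e_3 = 1.289e-3/3.115e-3 = 0.4138.
After j more steps, e_{4+j} ≈ 1.289e-3·ρ^j; need ρ^j ≤ 1e-8/1.289e-3 = 7.75795e-06.
j ≥ ln(7.75795e-06)/ln(0.4138) = -11.7668/-0.88237 = 13.335.
So 14 more iterations are needed.

14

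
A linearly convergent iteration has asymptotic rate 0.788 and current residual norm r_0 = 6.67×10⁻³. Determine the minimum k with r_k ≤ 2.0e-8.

After k steps, r_k ≈ 6.67×10⁻³·0.788^k.
Need 0.788^k ≤ 2.0e-8/6.67×10⁻³ = 2.9985e-06.
k ≥ ln(2.9985e-06)/ln(0.788) = -12.7174/-0.23826 = 53.376.
Smallest integer k = 54.

54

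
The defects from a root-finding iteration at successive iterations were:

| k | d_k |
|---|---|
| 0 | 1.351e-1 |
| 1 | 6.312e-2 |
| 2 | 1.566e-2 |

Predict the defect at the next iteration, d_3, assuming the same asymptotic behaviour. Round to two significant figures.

First estimate the order: p ≈ ln(d_2/d_1) / ln(d_1/d_0) = ln(1.566e-2/6.312e-2)/ln(6.312e-2/1.351e-1) = ln(0.248099)/ln(0.467209) ≈ 1.8318.
Then d_3 ≈ d_2·(d_2/d_1)^p = 1.566e-2·(0.248099)^1.8318 = 1.566e-2·0.0778169 ≈ 0.001219.

1.2e-3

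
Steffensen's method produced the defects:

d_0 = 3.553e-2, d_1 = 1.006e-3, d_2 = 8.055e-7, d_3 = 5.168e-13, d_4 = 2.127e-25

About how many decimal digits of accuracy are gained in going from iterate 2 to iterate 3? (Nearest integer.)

Digits gained ≈ log₁₀(d_2/d_3) = log₁₀(8.055e-7/5.168e-13) = log₁₀(1.55863e+06) ≈ 6.193.

6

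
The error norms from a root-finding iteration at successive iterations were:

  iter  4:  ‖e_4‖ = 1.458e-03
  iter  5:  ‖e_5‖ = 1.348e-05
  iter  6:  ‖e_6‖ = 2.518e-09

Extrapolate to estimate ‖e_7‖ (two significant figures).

First estimate the order: p ≈ ln(‖e_6‖/‖e_5‖) / ln(‖e_5‖/‖e_4‖) = ln(2.518e-09/1.348e-05)/ln(1.348e-05/1.458e-03) = ln(0.000186795)/ln(0.00924554) ≈ 1.8331.
Then ‖e_7‖ ≈ ‖e_6‖·(‖e_6‖/‖e_5‖)^p = 2.518e-09·(0.000186795)^1.8331 = 2.518e-09·1.46231e-07 ≈ 3.682e-16.

3.7e-16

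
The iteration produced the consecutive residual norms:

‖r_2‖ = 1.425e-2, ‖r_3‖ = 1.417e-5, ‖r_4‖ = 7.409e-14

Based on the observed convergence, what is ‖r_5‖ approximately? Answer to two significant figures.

1.1e-36

First estimate the order: p ≈ ln(‖r_4‖/‖r_3‖) / ln(‖r_3‖/‖r_2‖) = ln(7.409e-14/1.417e-5)/ln(1.417e-5/1.425e-2) = ln(5.22865e-09)/ln(0.000994386) ≈ 2.7583.
Then ‖r_5‖ ≈ ‖r_4‖·(‖r_4‖/‖r_3‖)^p = 7.409e-14·(5.22865e-09)^2.7583 = 7.409e-14·1.43494e-23 ≈ 1.063e-36.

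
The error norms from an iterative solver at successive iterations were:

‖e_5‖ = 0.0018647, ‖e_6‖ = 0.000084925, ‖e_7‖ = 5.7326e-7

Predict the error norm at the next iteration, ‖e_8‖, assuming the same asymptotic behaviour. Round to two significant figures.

1.8e-10

First estimate the order: p ≈ ln(‖e_7‖/‖e_6‖) / ln(‖e_6‖/‖e_5‖) = ln(5.7326e-7/0.000084925)/ln(0.000084925/0.0018647) = ln(0.00675019)/ln(0.0455435) ≈ 1.6180.
Then ‖e_8‖ ≈ ‖e_7‖·(‖e_7‖/‖e_6‖)^p = 5.7326e-7·(0.00675019)^1.6180 = 5.7326e-7·0.000307492 ≈ 1.763e-10.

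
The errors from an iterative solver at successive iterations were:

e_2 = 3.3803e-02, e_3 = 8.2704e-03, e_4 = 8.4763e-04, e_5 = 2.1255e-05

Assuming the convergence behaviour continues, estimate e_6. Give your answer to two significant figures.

5.5e-8

First estimate the order: p ≈ ln(e_5/e_4) / ln(e_4/e_3) = ln(2.1255e-05/8.4763e-04)/ln(8.4763e-04/8.2704e-03) = ln(0.0250758)/ln(0.10249) ≈ 1.6180.
Then e_6 ≈ e_5·(e_5/e_4)^p = 2.1255e-05·(0.0250758)^1.6180 = 2.1255e-05·0.00257036 ≈ 5.463e-08.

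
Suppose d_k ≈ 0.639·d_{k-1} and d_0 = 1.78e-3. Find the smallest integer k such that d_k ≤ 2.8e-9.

After k steps, d_k ≈ 1.78e-3·0.639^k.
Need 0.639^k ≤ 2.8e-9/1.78e-3 = 1.57303e-06.
k ≥ ln(1.57303e-06)/ln(0.639) = -13.3625/-0.44785 = 29.837.
Smallest integer k = 30.

30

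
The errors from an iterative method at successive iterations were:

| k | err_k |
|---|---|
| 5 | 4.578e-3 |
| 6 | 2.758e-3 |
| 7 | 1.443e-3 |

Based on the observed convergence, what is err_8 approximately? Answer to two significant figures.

6.3e-4

First estimate the order: p ≈ ln(err_7/err_6) / ln(err_6/err_5) = ln(1.443e-3/2.758e-3)/ln(2.758e-3/4.578e-3) = ln(0.523205)/ln(0.602446) ≈ 1.2783.
Then err_8 ≈ err_7·(err_7/err_6)^p = 1.443e-3·(0.523205)^1.2783 = 1.443e-3·0.436896 ≈ 0.0006304.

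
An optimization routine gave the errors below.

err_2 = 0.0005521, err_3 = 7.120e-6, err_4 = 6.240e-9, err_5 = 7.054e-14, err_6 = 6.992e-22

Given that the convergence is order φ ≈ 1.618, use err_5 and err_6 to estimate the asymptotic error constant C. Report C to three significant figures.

1.33

C ≈ err_6 / err_5^1.618
  = 6.992e-22 / (7.054e-14)^1.618
  = 6.992e-22 / 5.25737e-22 ≈ 1.3299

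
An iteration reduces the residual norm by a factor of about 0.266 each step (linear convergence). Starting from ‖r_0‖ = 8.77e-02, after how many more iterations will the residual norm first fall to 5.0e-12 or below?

18

After k steps, ‖r_k‖ ≈ 8.77e-02·0.266^k.
Need 0.266^k ≤ 5.0e-12/8.77e-02 = 5.70125e-11.
k ≥ ln(5.70125e-11)/ln(0.266) = -23.5878/-1.32426 = 17.812.
Smallest integer k = 18.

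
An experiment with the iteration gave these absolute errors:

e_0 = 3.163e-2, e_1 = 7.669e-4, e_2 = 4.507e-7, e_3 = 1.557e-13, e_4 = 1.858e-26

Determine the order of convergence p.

Consecutive ratios: e_4/e_3 = 1.858e-26/1.557e-13 = 1.19332e-13, e_3/e_2 = 1.557e-13/4.507e-7 = 3.45463e-07.
p ≈ ln(1.19332e-13)/ln(3.45463e-07) = -29.7569/-14.8784 ≈ 2.00.
So the convergence is quadratic (order 2).

2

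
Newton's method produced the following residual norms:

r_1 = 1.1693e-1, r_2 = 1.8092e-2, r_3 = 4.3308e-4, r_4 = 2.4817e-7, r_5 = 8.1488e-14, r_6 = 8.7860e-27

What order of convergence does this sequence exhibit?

2

Consecutive ratios: r_6/r_5 = 8.7860e-27/8.1488e-14 = 1.0782e-13, r_5/r_4 = 8.1488e-14/2.4817e-7 = 3.28356e-07.
p ≈ ln(1.0782e-13)/ln(3.28356e-07) = -29.8583/-14.9292 ≈ 2.00.
So the convergence is quadratic (order 2).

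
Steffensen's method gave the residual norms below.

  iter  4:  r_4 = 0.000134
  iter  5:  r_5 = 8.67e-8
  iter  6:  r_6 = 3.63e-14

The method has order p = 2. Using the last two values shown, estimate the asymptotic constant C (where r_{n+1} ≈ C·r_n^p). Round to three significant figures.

C ≈ r_6 / r_5^2
  = 3.63e-14 / (8.67e-8)^2
  = 3.63e-14 / 7.51689e-15 ≈ 4.8291

4.83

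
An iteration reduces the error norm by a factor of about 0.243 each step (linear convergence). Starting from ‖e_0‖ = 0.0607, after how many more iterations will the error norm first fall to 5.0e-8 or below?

10

After k steps, ‖e_k‖ ≈ 0.0607·0.243^k.
Need 0.243^k ≤ 5.0e-8/0.0607 = 8.23723e-07.
k ≥ ln(8.23723e-07)/ln(0.243) = -14.0094/-1.41469 = 9.903.
Smallest integer k = 10.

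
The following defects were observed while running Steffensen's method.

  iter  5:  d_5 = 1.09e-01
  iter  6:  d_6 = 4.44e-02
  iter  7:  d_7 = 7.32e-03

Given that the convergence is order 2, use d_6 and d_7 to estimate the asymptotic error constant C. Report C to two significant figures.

3.7

C ≈ d_7 / d_6^2
  = 7.32e-03 / (4.44e-02)^2
  = 7.32e-03 / 0.00197136 ≈ 3.7132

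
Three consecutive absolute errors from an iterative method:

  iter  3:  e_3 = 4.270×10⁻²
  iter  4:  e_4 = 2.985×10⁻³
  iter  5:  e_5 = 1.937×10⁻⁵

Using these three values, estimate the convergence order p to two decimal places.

p ≈ ln(e_5/e_4) / ln(e_4/e_3)
  = ln(1.937×10⁻⁵/2.985×10⁻³) / ln(2.985×10⁻³/4.270×10⁻²)
  = ln(0.00648911) / ln(0.0699063)
  = -5.03763 / -2.66060 ≈ 1.89342

1.89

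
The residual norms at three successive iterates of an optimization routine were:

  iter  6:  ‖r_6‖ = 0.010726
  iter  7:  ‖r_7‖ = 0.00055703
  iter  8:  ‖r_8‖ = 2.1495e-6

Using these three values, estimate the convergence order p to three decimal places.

1.879

p ≈ ln(‖r_8‖/‖r_7‖) / ln(‖r_7‖/‖r_6‖)
  = ln(2.1495e-6/0.00055703) / ln(0.00055703/0.010726)
  = ln(0.00385886) / ln(0.0519327)
  = -5.557383 / -2.957807 ≈ 1.878886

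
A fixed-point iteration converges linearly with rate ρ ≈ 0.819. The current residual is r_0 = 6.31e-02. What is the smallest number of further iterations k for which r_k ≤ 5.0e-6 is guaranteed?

48

After k steps, r_k ≈ 6.31e-02·0.819^k.
Need 0.819^k ≤ 5.0e-6/6.31e-02 = 7.92393e-05.
k ≥ ln(7.92393e-05)/ln(0.819) = -9.4430/-0.19967 = 47.293.
Smallest integer k = 48.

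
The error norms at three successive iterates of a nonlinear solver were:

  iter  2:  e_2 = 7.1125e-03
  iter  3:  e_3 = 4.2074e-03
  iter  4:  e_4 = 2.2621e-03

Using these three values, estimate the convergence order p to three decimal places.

1.182

p ≈ ln(e_4/e_3) / ln(e_3/e_2)
  = ln(2.2621e-03/4.2074e-03) / ln(4.2074e-03/7.1125e-03)
  = ln(0.537648) / ln(0.59155)
  = -0.620551 / -0.525009 ≈ 1.181982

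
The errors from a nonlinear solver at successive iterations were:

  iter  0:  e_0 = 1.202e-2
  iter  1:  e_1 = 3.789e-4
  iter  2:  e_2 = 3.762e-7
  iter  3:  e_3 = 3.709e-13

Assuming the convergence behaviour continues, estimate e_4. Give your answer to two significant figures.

3.6e-25

First estimate the order: p ≈ ln(e_3/e_2) / ln(e_2/e_1) = ln(3.709e-13/3.762e-7)/ln(3.762e-7/3.789e-4) = ln(9.85912e-07)/ln(0.000992874) ≈ 2.0000.
Then e_4 ≈ e_3·(e_3/e_2)^p = 3.709e-13·(9.85912e-07)^2.0000 = 3.709e-13·9.72022e-13 ≈ 3.605e-25.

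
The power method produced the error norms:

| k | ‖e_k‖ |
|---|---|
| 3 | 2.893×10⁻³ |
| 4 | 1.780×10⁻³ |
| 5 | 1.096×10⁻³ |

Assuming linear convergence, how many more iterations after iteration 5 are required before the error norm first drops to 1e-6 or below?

Rate ρ ≈ ‖e_5‖/‖e_4‖ = 1.096×10⁻³/1.780×10⁻³ = 0.6157.
After j more steps, ‖e_{5+j}‖ ≈ 1.096×10⁻³·ρ^j; need ρ^j ≤ 1e-6/1.096×10⁻³ = 0.000912409.
j ≥ ln(0.000912409)/ln(0.6157) = -6.9994/-0.48500 = 14.432.
So 15 more iterations are needed.

15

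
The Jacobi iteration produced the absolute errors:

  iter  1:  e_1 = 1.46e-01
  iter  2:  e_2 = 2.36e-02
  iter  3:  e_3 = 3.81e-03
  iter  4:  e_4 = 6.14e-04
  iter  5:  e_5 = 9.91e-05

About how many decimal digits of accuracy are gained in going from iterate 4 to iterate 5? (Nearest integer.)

1

Digits gained ≈ log₁₀(e_4/e_5) = log₁₀(6.14e-04/9.91e-05) = log₁₀(6.19576) ≈ 0.792.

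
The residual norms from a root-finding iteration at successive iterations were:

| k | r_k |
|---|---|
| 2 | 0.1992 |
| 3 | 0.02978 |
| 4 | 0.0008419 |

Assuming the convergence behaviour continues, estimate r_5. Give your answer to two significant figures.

1.0e-6

First estimate the order: p ≈ ln(r_4/r_3) / ln(r_3/r_2) = ln(0.0008419/0.02978)/ln(0.02978/0.1992) = ln(0.0282707)/ln(0.149498) ≈ 1.8763.
Then r_5 ≈ r_4·(r_4/r_3)^p = 0.0008419·(0.0282707)^1.8763 = 0.0008419·0.00124235 ≈ 1.046e-06.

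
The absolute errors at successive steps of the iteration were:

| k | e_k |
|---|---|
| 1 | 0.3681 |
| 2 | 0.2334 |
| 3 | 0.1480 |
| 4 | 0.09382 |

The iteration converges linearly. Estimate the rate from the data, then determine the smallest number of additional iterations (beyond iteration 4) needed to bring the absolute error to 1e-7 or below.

Rate ρ ≈ e_4/e_3 = 0.09382/0.1480 = 0.6339.
After j more steps, e_{4+j} ≈ 0.09382·ρ^j; need ρ^j ≤ 1e-7/0.09382 = 1.06587e-06.
j ≥ ln(1.06587e-06)/ln(0.6339) = -13.7517/-0.45586 = 30.166.
So 31 more iterations are needed.

31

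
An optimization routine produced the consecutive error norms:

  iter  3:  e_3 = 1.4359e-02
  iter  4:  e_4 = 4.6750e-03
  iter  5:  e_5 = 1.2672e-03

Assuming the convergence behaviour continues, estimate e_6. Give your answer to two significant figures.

2.8e-4

First estimate the order: p ≈ ln(e_5/e_4) / ln(e_4/e_3) = ln(1.2672e-03/4.6750e-03)/ln(4.6750e-03/1.4359e-02) = ln(0.271059)/ln(0.32558) ≈ 1.1633.
Then e_6 ≈ e_5·(e_5/e_4)^p = 1.2672e-03·(0.271059)^1.1633 = 1.2672e-03·0.21902 ≈ 0.0002775.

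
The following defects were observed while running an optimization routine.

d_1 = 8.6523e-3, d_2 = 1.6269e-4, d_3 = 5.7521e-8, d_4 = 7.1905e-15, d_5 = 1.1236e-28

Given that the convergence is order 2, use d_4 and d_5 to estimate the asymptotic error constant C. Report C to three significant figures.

2.17

C ≈ d_5 / d_4^2
  = 1.1236e-28 / (7.1905e-15)^2
  = 1.1236e-28 / 5.17033e-29 ≈ 2.1732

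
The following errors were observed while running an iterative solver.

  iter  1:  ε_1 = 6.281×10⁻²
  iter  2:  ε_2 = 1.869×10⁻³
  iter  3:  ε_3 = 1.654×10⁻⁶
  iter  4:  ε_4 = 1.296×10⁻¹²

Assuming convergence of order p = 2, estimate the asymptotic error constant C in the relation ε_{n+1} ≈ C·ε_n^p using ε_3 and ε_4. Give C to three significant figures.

C ≈ ε_4 / ε_3^2
  = 1.296×10⁻¹² / (1.654×10⁻⁶)^2
  = 1.296×10⁻¹² / 2.73572e-12 ≈ 0.47373

0.474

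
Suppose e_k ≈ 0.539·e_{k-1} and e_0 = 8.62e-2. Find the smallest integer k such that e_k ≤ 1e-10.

After k steps, e_k ≈ 8.62e-2·0.539^k.
Need 0.539^k ≤ 1e-10/8.62e-2 = 1.16009e-09.
k ≥ ln(1.16009e-09)/ln(0.539) = -20.5748/-0.61804 = 33.290.
Smallest integer k = 34.

34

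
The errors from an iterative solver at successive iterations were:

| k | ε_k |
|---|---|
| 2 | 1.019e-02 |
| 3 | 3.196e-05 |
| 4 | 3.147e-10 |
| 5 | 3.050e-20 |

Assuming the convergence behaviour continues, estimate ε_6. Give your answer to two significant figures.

2.9e-40

First estimate the order: p ≈ ln(ε_5/ε_4) / ln(ε_4/ε_3) = ln(3.050e-20/3.147e-10)/ln(3.147e-10/3.196e-05) = ln(9.69177e-11)/ln(9.84668e-06) ≈ 2.0000.
Then ε_6 ≈ ε_5·(ε_5/ε_4)^p = 3.050e-20·(9.69177e-11)^2.0000 = 3.050e-20·9.39304e-21 ≈ 2.865e-40.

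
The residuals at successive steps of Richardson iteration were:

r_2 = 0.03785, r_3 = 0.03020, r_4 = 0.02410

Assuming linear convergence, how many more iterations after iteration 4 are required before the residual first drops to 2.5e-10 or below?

82

Rate ρ ≈ r_4/r_3 = 0.02410/0.03020 = 0.7980.
After j more steps, r_{4+j} ≈ 0.02410·ρ^j; need ρ^j ≤ 2.5e-10/0.02410 = 1.03734e-08.
j ≥ ln(1.03734e-08)/ln(0.7980) = -18.3840/-0.22565 = 81.471.
So 82 more iterations are needed.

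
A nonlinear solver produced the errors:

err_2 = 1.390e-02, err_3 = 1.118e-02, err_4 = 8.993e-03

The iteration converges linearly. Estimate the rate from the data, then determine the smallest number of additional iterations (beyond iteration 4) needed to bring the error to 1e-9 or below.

Rate ρ ≈ err_4/err_3 = 8.993e-03/1.118e-02 = 0.8044.
After j more steps, err_{4+j} ≈ 8.993e-03·ρ^j; need ρ^j ≤ 1e-9/8.993e-03 = 1.11198e-07.
j ≥ ln(1.11198e-07)/ln(0.8044) = -16.0120/-0.21766 = 73.564.
So 74 more iterations are needed.

74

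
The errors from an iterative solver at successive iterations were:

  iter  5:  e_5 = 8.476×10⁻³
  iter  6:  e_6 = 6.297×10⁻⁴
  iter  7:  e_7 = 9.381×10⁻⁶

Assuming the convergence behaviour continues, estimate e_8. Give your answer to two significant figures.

First estimate the order: p ≈ ln(e_7/e_6) / ln(e_6/e_5) = ln(9.381×10⁻⁶/6.297×10⁻⁴)/ln(6.297×10⁻⁴/8.476×10⁻³) = ln(0.0148976)/ln(0.0742921) ≈ 1.6181.
Then e_8 ≈ e_7·(e_7/e_6)^p = 9.381×10⁻⁶·(0.0148976)^1.6181 = 9.381×10⁻⁶·0.00110642 ≈ 1.038e-08.

1.0e-8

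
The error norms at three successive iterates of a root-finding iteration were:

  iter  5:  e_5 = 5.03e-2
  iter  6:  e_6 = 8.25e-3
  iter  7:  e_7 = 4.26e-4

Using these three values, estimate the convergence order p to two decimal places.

1.64

p ≈ ln(e_7/e_6) / ln(e_6/e_5)
  = ln(4.26e-4/8.25e-3) / ln(8.25e-3/5.03e-2)
  = ln(0.0516364) / ln(0.164016)
  = -2.96353 / -1.80779 ≈ 1.63931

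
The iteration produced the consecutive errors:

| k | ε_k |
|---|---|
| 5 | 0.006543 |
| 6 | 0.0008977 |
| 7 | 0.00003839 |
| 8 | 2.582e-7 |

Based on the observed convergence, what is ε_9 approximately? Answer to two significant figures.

First estimate the order: p ≈ ln(ε_8/ε_7) / ln(ε_7/ε_6) = ln(2.582e-7/0.00003839)/ln(0.00003839/0.0008977) = ln(0.00672571)/ln(0.0427648) ≈ 1.5869.
Then ε_9 ≈ ε_8·(ε_8/ε_7)^p = 2.582e-7·(0.00672571)^1.5869 = 2.582e-7·0.000357139 ≈ 9.221e-11.

9.2e-11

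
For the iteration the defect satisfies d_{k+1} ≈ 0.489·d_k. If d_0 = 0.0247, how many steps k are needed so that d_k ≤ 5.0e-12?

32

After k steps, d_k ≈ 0.0247·0.489^k.
Need 0.489^k ≤ 5.0e-12/0.0247 = 2.02429e-10.
k ≥ ln(2.02429e-10)/ln(0.489) = -22.3206/-0.71539 = 31.201.
Smallest integer k = 32.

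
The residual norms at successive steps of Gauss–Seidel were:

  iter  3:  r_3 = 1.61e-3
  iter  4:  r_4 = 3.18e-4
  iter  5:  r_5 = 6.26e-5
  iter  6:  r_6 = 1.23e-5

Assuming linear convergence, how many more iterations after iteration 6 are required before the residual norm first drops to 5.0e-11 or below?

Rate ρ ≈ r_6/r_5 = 1.23e-5/6.26e-5 = 0.1965.
After j more steps, r_{6+j} ≈ 1.23e-5·ρ^j; need ρ^j ≤ 5.0e-11/1.23e-5 = 4.06504e-06.
j ≥ ln(4.06504e-06)/ln(0.1965) = -12.4131/-1.62709 = 7.629.
So 8 more iterations are needed.

8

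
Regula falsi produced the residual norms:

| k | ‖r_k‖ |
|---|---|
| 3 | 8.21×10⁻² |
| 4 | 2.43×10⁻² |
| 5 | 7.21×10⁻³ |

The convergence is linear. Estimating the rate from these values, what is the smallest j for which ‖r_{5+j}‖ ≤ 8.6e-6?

6

Rate ρ ≈ ‖r_5‖/‖r_4‖ = 7.21×10⁻³/2.43×10⁻² = 0.2967.
After j more steps, ‖r_{5+j}‖ ≈ 7.21×10⁻³·ρ^j; need ρ^j ≤ 8.6e-6/7.21×10⁻³ = 0.00119279.
j ≥ ln(0.00119279)/ln(0.2967) = -6.7315/-1.21503 = 5.540.
So 6 more iterations are needed.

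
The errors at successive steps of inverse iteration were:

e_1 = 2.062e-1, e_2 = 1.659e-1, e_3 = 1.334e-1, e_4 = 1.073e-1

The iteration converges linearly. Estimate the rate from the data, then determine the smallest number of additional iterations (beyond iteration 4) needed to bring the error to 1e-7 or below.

64

Rate ρ ≈ e_4/e_3 = 1.073e-1/1.334e-1 = 0.8043.
After j more steps, e_{4+j} ≈ 1.073e-1·ρ^j; need ρ^j ≤ 1e-7/1.073e-1 = 9.31966e-07.
j ≥ ln(9.31966e-07)/ln(0.8043) = -13.8860/-0.21778 = 63.762.
So 64 more iterations are needed.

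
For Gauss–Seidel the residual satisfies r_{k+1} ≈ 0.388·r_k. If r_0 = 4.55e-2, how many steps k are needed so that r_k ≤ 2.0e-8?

After k steps, r_k ≈ 4.55e-2·0.388^k.
Need 0.388^k ≤ 2.0e-8/4.55e-2 = 4.3956e-07.
k ≥ ln(4.3956e-07)/ln(0.388) = -14.6375/-0.94675 = 15.461.
Smallest integer k = 16.

16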